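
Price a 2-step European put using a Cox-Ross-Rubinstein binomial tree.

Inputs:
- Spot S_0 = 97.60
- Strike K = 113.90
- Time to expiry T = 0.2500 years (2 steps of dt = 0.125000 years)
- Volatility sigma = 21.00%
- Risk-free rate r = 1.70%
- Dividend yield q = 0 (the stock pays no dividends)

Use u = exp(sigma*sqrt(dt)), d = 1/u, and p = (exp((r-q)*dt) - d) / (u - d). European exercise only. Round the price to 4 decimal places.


Answer: Price = V(0,0) = 15.8170

Derivation:
dt = T/N = 0.125000
u = exp(sigma*sqrt(dt)) = 1.077072; d = 1/u = 0.928443
p = (exp((r-q)*dt) - d) / (u - d) = 0.495760
Discount per step: exp(-r*dt) = 0.997877
Stock lattice S(k, i) with i counting down-moves:
  k=0: S(0,0) = 97.6000
  k=1: S(1,0) = 105.1222; S(1,1) = 90.6160
  k=2: S(2,0) = 113.2242; S(2,1) = 97.6000; S(2,2) = 84.1318
Terminal payoffs V(N, i) = max(K - S_T, 0):
  V(2,0) = 0.675801; V(2,1) = 16.300000; V(2,2) = 29.768162
Backward induction: V(k, i) = exp(-r*dt) * [p * V(k+1, i) + (1-p) * V(k+1, i+1)].
  V(1,0) = exp(-r*dt) * [p*0.675801 + (1-p)*16.300000] = 8.535996
  V(1,1) = exp(-r*dt) * [p*16.300000 + (1-p)*29.768162] = 23.042176
  V(0,0) = exp(-r*dt) * [p*8.535996 + (1-p)*23.042176] = 15.816952


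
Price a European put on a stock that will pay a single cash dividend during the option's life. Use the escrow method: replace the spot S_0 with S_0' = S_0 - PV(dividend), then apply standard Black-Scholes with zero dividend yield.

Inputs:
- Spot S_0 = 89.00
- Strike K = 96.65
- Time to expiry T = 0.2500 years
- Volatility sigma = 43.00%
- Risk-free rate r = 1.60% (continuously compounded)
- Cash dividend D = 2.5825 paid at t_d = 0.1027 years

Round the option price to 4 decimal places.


Answer: Price = 13.6998

Derivation:
PV(D) = D * exp(-r * t_d) = 2.5825 * 0.99835815 = 2.57825992
S_0' = S_0 - PV(D) = 89.0000 - 2.57825992 = 86.42174008
d1 = (ln(S_0'/K) + (r + sigma^2/2)*T) / (sigma*sqrt(T)) = -0.39416019
d2 = d1 - sigma*sqrt(T) = -0.60916019
exp(-rT) = 0.99600799
N(-d1) = 0.65326861; N(-d2) = 0.72879087
P = K * exp(-rT) * N(-d2) - S_0' * N(-d1) = 96.6500 * 0.99600799 * 0.72879087 - 86.42174008 * 0.65326861 = 13.6998


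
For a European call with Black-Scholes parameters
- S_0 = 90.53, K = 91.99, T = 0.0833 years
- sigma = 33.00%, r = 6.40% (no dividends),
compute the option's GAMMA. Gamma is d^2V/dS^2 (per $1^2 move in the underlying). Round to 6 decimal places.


d1 = -0.0643790658; d2 = -0.1596228058
phi(d1) = 0.3981163956; exp(-qT) = 1.0000000000; exp(-rT) = 0.9946829856
Gamma = exp(-qT) * phi(d1) / (S * sigma * sqrt(T)) = 1.0000000000 * 0.3981163956 / (90.5300 * 0.3300 * 0.2886173938) = 0.046172

Answer: Gamma = 0.046172


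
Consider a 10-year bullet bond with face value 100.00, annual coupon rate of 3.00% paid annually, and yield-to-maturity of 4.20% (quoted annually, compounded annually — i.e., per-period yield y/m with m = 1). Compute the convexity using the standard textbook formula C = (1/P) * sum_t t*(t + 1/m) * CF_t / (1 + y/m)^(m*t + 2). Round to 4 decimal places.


Answer: Convexity = 84.1181

Derivation:
Coupon per period c = face * coupon_rate / m = 3.000000
Periods per year m = 1; per-period yield y/m = 0.042000
Number of cashflows N = 10
Cashflows (t years, CF_t, discount factor 1/(1+y/m)^(m*t), PV):
  t = 1.0000: CF_t = 3.000000, DF = 0.959693, PV = 2.879079
  t = 2.0000: CF_t = 3.000000, DF = 0.921010, PV = 2.763031
  t = 3.0000: CF_t = 3.000000, DF = 0.883887, PV = 2.651662
  t = 4.0000: CF_t = 3.000000, DF = 0.848260, PV = 2.544781
  t = 5.0000: CF_t = 3.000000, DF = 0.814069, PV = 2.442208
  t = 6.0000: CF_t = 3.000000, DF = 0.781257, PV = 2.343770
  t = 7.0000: CF_t = 3.000000, DF = 0.749766, PV = 2.249299
  t = 8.0000: CF_t = 3.000000, DF = 0.719545, PV = 2.158636
  t = 9.0000: CF_t = 3.000000, DF = 0.690543, PV = 2.071628
  t = 10.0000: CF_t = 103.000000, DF = 0.662709, PV = 68.259018
Price P = sum_t PV_t = 90.363112
Convexity numerator sum_t t*(t + 1/m) * CF_t / (1+y/m)^(m*t + 2):
  t = 1.0000: term = 5.303323
  t = 2.0000: term = 15.268685
  t = 3.0000: term = 29.306497
  t = 4.0000: term = 46.875395
  t = 5.0000: term = 67.478975
  t = 6.0000: term = 90.662730
  t = 7.0000: term = 116.011171
  t = 8.0000: term = 143.145125
  t = 9.0000: term = 171.719200
  t = 10.0000: term = 6915.399629
Convexity = (1/P) * sum = 7601.170729 / 90.363112 = 84.118072


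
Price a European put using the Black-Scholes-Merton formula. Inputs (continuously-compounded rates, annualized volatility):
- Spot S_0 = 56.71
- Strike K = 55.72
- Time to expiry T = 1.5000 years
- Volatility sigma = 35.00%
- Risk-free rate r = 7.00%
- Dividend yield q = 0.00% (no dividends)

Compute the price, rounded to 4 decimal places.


Answer: Price = 6.1593

Derivation:
d1 = (ln(S/K) + (r - q + 0.5*sigma^2) * T) / (sigma * sqrt(T)) = 0.50036407
d2 = d1 - sigma * sqrt(T) = 0.07170336
exp(-rT) = 0.90032452; exp(-qT) = 1.00000000
P = K * exp(-rT) * N(-d2) - S_0 * exp(-qT) * N(-d1)
N(-d1) = 0.30840938; N(-d2) = 0.47141899
P = 55.7200 * 0.90032452 * 0.47141899 - 56.7100 * 1.00000000 * 0.30840938 = 6.1593


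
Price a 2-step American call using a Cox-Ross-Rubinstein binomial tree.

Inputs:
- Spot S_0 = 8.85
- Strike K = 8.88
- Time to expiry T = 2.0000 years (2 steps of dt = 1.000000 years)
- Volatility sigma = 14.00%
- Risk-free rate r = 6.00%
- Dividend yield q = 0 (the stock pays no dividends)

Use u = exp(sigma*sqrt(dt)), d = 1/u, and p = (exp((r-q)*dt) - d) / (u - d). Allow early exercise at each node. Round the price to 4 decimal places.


Answer: Price = V(0,0) = 1.1782

Derivation:
dt = T/N = 1.000000
u = exp(sigma*sqrt(dt)) = 1.150274; d = 1/u = 0.869358
p = (exp((r-q)*dt) - d) / (u - d) = 0.685182
Discount per step: exp(-r*dt) = 0.941765
Stock lattice S(k, i) with i counting down-moves:
  k=0: S(0,0) = 8.8500
  k=1: S(1,0) = 10.1799; S(1,1) = 7.6938
  k=2: S(2,0) = 11.7097; S(2,1) = 8.8500; S(2,2) = 6.6887
Terminal payoffs V(N, i) = max(S_T - K, 0):
  V(2,0) = 2.829699; V(2,1) = 0.000000; V(2,2) = 0.000000
Backward induction: V(k, i) = exp(-r*dt) * [p * V(k+1, i) + (1-p) * V(k+1, i+1)]; then take max(V_cont, immediate exercise) for American.
  V(1,0) = exp(-r*dt) * [p*2.829699 + (1-p)*0.000000] = 1.825949; exercise = 1.299923; V(1,0) = max -> 1.825949
  V(1,1) = exp(-r*dt) * [p*0.000000 + (1-p)*0.000000] = 0.000000; exercise = 0.000000; V(1,1) = max -> 0.000000
  V(0,0) = exp(-r*dt) * [p*1.825949 + (1-p)*0.000000] = 1.178248; exercise = 0.000000; V(0,0) = max -> 1.178248


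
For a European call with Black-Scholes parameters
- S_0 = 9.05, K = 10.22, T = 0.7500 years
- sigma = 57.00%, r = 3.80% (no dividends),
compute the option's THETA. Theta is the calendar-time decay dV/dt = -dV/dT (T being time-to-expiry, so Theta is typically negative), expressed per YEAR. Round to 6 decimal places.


d1 = 0.0582529667; d2 = -0.4353815135
phi(d1) = 0.3982659673; exp(-qT) = 1.0000000000; exp(-rT) = 0.9719022941
Theta = -S*exp(-qT)*phi(d1)*sigma/(2*sqrt(T)) - r*K*exp(-rT)*N(d2) + q*S*exp(-qT)*N(d1)
N(d1) = 0.5232264345; N(d2) = 0.3316427633; sqrt(T) = 0.8660254038
Term 1 = -9.0500 * 1.0000000000 * 0.3982659673 * 0.5700 / (2 * 0.8660254038) = -1.1861401428
Term 2 = -0.0380 * 10.2200 * 0.9719022941 * 0.3316427633 = -0.1251778894
Term 3 = 0 (no dividend yield, q = 0)
Theta = -1.1861401428 + (-0.1251778894) + (0.0000000000) = -1.311318

Answer: Theta = -1.311318


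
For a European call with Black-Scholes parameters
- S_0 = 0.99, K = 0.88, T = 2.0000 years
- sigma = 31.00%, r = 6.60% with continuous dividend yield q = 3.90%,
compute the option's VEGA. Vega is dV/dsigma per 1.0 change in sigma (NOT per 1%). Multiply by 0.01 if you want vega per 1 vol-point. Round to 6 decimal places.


d1 = 0.6110384228; d2 = 0.1726322185
phi(d1) = 0.3310047642; exp(-qT) = 0.9249644265; exp(-rT) = 0.8763409951
Vega = S * exp(-qT) * phi(d1) * sqrt(T) = 0.9900 * 0.9249644265 * 0.3310047642 * 1.4142135624 = 0.428657

Answer: Vega = 0.428657


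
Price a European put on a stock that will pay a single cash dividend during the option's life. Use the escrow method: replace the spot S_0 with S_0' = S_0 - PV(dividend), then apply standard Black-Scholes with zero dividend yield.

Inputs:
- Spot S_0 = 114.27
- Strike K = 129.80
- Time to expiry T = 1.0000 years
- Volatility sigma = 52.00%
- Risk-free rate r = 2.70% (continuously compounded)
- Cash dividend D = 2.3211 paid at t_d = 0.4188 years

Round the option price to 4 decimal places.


Answer: Price = 32.2675

Derivation:
PV(D) = D * exp(-r * t_d) = 2.3211 * 0.98875609 = 2.29500176
S_0' = S_0 - PV(D) = 114.2700 - 2.29500176 = 111.97499824
d1 = (ln(S_0'/K) + (r + sigma^2/2)*T) / (sigma*sqrt(T)) = 0.02784772
d2 = d1 - sigma*sqrt(T) = -0.49215228
exp(-rT) = 0.97336124
N(-d1) = 0.48889180; N(-d2) = 0.68869415
P = K * exp(-rT) * N(-d2) - S_0' * N(-d1) = 129.8000 * 0.97336124 * 0.68869415 - 111.97499824 * 0.48889180 = 32.2675


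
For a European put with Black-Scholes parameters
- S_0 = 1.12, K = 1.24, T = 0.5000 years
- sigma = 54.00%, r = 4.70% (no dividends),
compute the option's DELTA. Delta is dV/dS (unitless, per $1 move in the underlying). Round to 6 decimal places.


Answer: Delta = -0.505624

Derivation:
d1 = -0.0140968135; d2 = -0.3959344754
phi(d1) = 0.3989026434; exp(-qT) = 1.0000000000; exp(-rT) = 0.9767739747
N(-d1) = 0.5056236287
Delta = -exp(-qT) * N(-d1) = -1.0000000000 * 0.5056236287 = -0.505624


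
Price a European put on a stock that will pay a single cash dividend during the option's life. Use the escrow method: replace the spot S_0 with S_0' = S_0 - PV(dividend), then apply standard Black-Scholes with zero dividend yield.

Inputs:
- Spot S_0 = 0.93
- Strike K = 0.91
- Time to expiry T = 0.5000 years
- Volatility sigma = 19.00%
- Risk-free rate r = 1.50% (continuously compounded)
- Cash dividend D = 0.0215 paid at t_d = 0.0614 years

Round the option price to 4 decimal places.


PV(D) = D * exp(-r * t_d) = 0.0215 * 0.99907942 = 0.02148021
S_0' = S_0 - PV(D) = 0.9300 - 0.02148021 = 0.90851979
d1 = (ln(S_0'/K) + (r + sigma^2/2)*T) / (sigma*sqrt(T)) = 0.11088234
d2 = d1 - sigma*sqrt(T) = -0.02346795
exp(-rT) = 0.99252805
N(-d1) = 0.45585483; N(-d2) = 0.50936150
P = K * exp(-rT) * N(-d2) - S_0' * N(-d1) = 0.9100 * 0.99252805 * 0.50936150 - 0.90851979 * 0.45585483 = 0.0459

Answer: Price = 0.0459


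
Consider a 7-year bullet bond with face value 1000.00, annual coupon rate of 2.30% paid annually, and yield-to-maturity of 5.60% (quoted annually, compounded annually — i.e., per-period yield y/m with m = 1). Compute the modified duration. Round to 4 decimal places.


Coupon per period c = face * coupon_rate / m = 23.000000
Periods per year m = 1; per-period yield y/m = 0.056000
Number of cashflows N = 7
Cashflows (t years, CF_t, discount factor 1/(1+y/m)^(m*t), PV):
  t = 1.0000: CF_t = 23.000000, DF = 0.946970, PV = 21.780303
  t = 2.0000: CF_t = 23.000000, DF = 0.896752, PV = 20.625287
  t = 3.0000: CF_t = 23.000000, DF = 0.849197, PV = 19.531522
  t = 4.0000: CF_t = 23.000000, DF = 0.804163, PV = 18.495759
  t = 5.0000: CF_t = 23.000000, DF = 0.761518, PV = 17.514924
  t = 6.0000: CF_t = 23.000000, DF = 0.721135, PV = 16.586102
  t = 7.0000: CF_t = 1023.000000, DF = 0.682893, PV = 698.599397
Price P = sum_t PV_t = 813.133293
First compute Macaulay numerator sum_t t * PV_t:
  t * PV_t at t = 1.0000: 21.780303
  t * PV_t at t = 2.0000: 41.250574
  t * PV_t at t = 3.0000: 58.594565
  t * PV_t at t = 4.0000: 73.983037
  t * PV_t at t = 5.0000: 87.574618
  t * PV_t at t = 6.0000: 99.516611
  t * PV_t at t = 7.0000: 4890.195778
Macaulay duration D = 5272.895485 / 813.133293 = 6.484663
Modified duration = D / (1 + y/m) = 6.484663 / (1 + 0.056000) = 6.140779

Answer: Modified duration = 6.1408


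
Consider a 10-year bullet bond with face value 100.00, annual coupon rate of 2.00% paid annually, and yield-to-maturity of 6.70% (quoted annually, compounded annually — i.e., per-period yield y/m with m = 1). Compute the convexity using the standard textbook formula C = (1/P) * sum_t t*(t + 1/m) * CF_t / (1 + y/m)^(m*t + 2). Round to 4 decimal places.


Answer: Convexity = 83.0286

Derivation:
Coupon per period c = face * coupon_rate / m = 2.000000
Periods per year m = 1; per-period yield y/m = 0.067000
Number of cashflows N = 10
Cashflows (t years, CF_t, discount factor 1/(1+y/m)^(m*t), PV):
  t = 1.0000: CF_t = 2.000000, DF = 0.937207, PV = 1.874414
  t = 2.0000: CF_t = 2.000000, DF = 0.878357, PV = 1.756714
  t = 3.0000: CF_t = 2.000000, DF = 0.823203, PV = 1.646405
  t = 4.0000: CF_t = 2.000000, DF = 0.771511, PV = 1.543023
  t = 5.0000: CF_t = 2.000000, DF = 0.723066, PV = 1.446132
  t = 6.0000: CF_t = 2.000000, DF = 0.677663, PV = 1.355325
  t = 7.0000: CF_t = 2.000000, DF = 0.635110, PV = 1.270220
  t = 8.0000: CF_t = 2.000000, DF = 0.595230, PV = 1.190460
  t = 9.0000: CF_t = 2.000000, DF = 0.557854, PV = 1.115707
  t = 10.0000: CF_t = 102.000000, DF = 0.522824, PV = 53.328084
Price P = sum_t PV_t = 66.526484
Convexity numerator sum_t t*(t + 1/m) * CF_t / (1+y/m)^(m*t + 2):
  t = 1.0000: term = 3.292810
  t = 2.0000: term = 9.258136
  t = 3.0000: term = 17.353582
  t = 4.0000: term = 27.106502
  t = 5.0000: term = 38.106610
  t = 6.0000: term = 49.999301
  t = 7.0000: term = 62.479601
  t = 8.0000: term = 75.286706
  t = 9.0000: term = 88.199047
  t = 10.0000: term = 5152.521633
Convexity = (1/P) * sum = 5523.603929 / 66.526484 = 83.028646


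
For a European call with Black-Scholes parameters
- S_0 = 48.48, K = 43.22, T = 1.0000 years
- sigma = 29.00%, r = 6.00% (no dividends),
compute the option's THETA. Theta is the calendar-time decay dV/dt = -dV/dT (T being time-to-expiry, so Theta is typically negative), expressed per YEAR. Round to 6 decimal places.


d1 = 0.7479241058; d2 = 0.4579241058
phi(d1) = 0.3016059945; exp(-qT) = 1.0000000000; exp(-rT) = 0.9417645336
Theta = -S*exp(-qT)*phi(d1)*sigma/(2*sqrt(T)) - r*K*exp(-rT)*N(d2) + q*S*exp(-qT)*N(d1)
N(d1) = 0.7727470317; N(d2) = 0.6764965162; sqrt(T) = 1.0000000000
Term 1 = -48.4800 * 1.0000000000 * 0.3016059945 * 0.2900 / (2 * 1.0000000000) = -2.1201694989
Term 2 = -0.0600 * 43.2200 * 0.9417645336 * 0.6764965162 = -1.6521288249
Term 3 = 0 (no dividend yield, q = 0)
Theta = -2.1201694989 + (-1.6521288249) + (0.0000000000) = -3.772298

Answer: Theta = -3.772298


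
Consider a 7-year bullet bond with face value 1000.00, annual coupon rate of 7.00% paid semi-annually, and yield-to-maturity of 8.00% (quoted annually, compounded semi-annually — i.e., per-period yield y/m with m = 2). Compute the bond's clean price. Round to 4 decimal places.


Coupon per period c = face * coupon_rate / m = 35.000000
Periods per year m = 2; per-period yield y/m = 0.040000
Number of cashflows N = 14
Cashflows (t years, CF_t, discount factor 1/(1+y/m)^(m*t), PV):
  t = 0.5000: CF_t = 35.000000, DF = 0.961538, PV = 33.653846
  t = 1.0000: CF_t = 35.000000, DF = 0.924556, PV = 32.359467
  t = 1.5000: CF_t = 35.000000, DF = 0.888996, PV = 31.114873
  t = 2.0000: CF_t = 35.000000, DF = 0.854804, PV = 29.918147
  t = 2.5000: CF_t = 35.000000, DF = 0.821927, PV = 28.767449
  t = 3.0000: CF_t = 35.000000, DF = 0.790315, PV = 27.661008
  t = 3.5000: CF_t = 35.000000, DF = 0.759918, PV = 26.597123
  t = 4.0000: CF_t = 35.000000, DF = 0.730690, PV = 25.574157
  t = 4.5000: CF_t = 35.000000, DF = 0.702587, PV = 24.590536
  t = 5.0000: CF_t = 35.000000, DF = 0.675564, PV = 23.644746
  t = 5.5000: CF_t = 35.000000, DF = 0.649581, PV = 22.735333
  t = 6.0000: CF_t = 35.000000, DF = 0.624597, PV = 21.860897
  t = 6.5000: CF_t = 35.000000, DF = 0.600574, PV = 21.020093
  t = 7.0000: CF_t = 1035.000000, DF = 0.577475, PV = 597.686711
Price P = sum_t PV_t = 947.184385

Answer: Price = 947.1844


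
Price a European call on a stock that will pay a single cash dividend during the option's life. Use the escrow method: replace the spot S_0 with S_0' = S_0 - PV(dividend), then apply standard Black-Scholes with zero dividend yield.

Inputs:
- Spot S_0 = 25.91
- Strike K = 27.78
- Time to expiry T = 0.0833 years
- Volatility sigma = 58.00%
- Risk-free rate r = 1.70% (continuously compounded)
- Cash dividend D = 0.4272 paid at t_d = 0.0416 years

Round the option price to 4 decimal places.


PV(D) = D * exp(-r * t_d) = 0.4272 * 0.99929305 = 0.42689799
S_0' = S_0 - PV(D) = 25.9100 - 0.42689799 = 25.48310201
d1 = (ln(S_0'/K) + (r + sigma^2/2)*T) / (sigma*sqrt(T)) = -0.42338363
d2 = d1 - sigma*sqrt(T) = -0.59078172
exp(-rT) = 0.99858490
N(d1) = 0.33600769; N(d2) = 0.27733334
C = S_0' * N(d1) - K * exp(-rT) * N(d2) = 25.48310201 * 0.33600769 - 27.7800 * 0.99858490 * 0.27733334 = 0.8691

Answer: Price = 0.8691


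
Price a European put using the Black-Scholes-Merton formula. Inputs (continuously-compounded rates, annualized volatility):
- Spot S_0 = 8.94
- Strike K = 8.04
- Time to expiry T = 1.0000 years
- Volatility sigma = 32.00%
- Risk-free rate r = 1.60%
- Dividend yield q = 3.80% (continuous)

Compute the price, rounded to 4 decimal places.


Answer: Price = 0.7385

Derivation:
d1 = (ln(S/K) + (r - q + 0.5*sigma^2) * T) / (sigma * sqrt(T)) = 0.42283283
d2 = d1 - sigma * sqrt(T) = 0.10283283
exp(-rT) = 0.98412732; exp(-qT) = 0.96271294
P = K * exp(-rT) * N(-d2) - S_0 * exp(-qT) * N(-d1)
N(-d1) = 0.33620862; N(-d2) = 0.45904782
P = 8.0400 * 0.98412732 * 0.45904782 - 8.9400 * 0.96271294 * 0.33620862 = 0.7385


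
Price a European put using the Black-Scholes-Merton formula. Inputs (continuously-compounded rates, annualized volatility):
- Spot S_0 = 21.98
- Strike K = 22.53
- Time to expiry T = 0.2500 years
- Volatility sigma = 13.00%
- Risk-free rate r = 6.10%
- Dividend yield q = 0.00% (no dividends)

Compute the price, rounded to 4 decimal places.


d1 = (ln(S/K) + (r - q + 0.5*sigma^2) * T) / (sigma * sqrt(T)) = -0.11311239
d2 = d1 - sigma * sqrt(T) = -0.17811239
exp(-rT) = 0.98486569; exp(-qT) = 1.00000000
P = K * exp(-rT) * N(-d2) - S_0 * exp(-qT) * N(-d1)
N(-d1) = 0.54502927; N(-d2) = 0.57068264
P = 22.5300 * 0.98486569 * 0.57068264 - 21.9800 * 1.00000000 * 0.54502927 = 0.6831

Answer: Price = 0.6831


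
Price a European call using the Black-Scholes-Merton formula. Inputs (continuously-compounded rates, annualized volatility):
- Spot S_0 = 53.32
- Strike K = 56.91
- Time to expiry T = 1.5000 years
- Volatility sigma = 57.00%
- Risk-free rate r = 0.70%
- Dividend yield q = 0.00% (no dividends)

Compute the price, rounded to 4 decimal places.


d1 = (ln(S/K) + (r - q + 0.5*sigma^2) * T) / (sigma * sqrt(T)) = 0.27075517
d2 = d1 - sigma * sqrt(T) = -0.42734941
exp(-rT) = 0.98955493; exp(-qT) = 1.00000000
C = S_0 * exp(-qT) * N(d1) - K * exp(-rT) * N(d2)
N(d1) = 0.60671033; N(d2) = 0.33456243
C = 53.3200 * 1.00000000 * 0.60671033 - 56.9100 * 0.98955493 * 0.33456243 = 13.5087

Answer: Price = 13.5087


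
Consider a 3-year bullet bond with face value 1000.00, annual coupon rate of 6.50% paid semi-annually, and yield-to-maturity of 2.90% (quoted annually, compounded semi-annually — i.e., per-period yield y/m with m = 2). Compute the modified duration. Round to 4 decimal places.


Coupon per period c = face * coupon_rate / m = 32.500000
Periods per year m = 2; per-period yield y/m = 0.014500
Number of cashflows N = 6
Cashflows (t years, CF_t, discount factor 1/(1+y/m)^(m*t), PV):
  t = 0.5000: CF_t = 32.500000, DF = 0.985707, PV = 32.035485
  t = 1.0000: CF_t = 32.500000, DF = 0.971619, PV = 31.577610
  t = 1.5000: CF_t = 32.500000, DF = 0.957732, PV = 31.126279
  t = 2.0000: CF_t = 32.500000, DF = 0.944043, PV = 30.681399
  t = 2.5000: CF_t = 32.500000, DF = 0.930550, PV = 30.242877
  t = 3.0000: CF_t = 1032.500000, DF = 0.917250, PV = 947.060563
Price P = sum_t PV_t = 1102.724213
First compute Macaulay numerator sum_t t * PV_t:
  t * PV_t at t = 0.5000: 16.017743
  t * PV_t at t = 1.0000: 31.577610
  t * PV_t at t = 1.5000: 46.689419
  t * PV_t at t = 2.0000: 61.362798
  t * PV_t at t = 2.5000: 75.607193
  t * PV_t at t = 3.0000: 2841.181688
Macaulay duration D = 3072.436449 / 1102.724213 = 2.786224
Modified duration = D / (1 + y/m) = 2.786224 / (1 + 0.014500) = 2.746401

Answer: Modified duration = 2.7464


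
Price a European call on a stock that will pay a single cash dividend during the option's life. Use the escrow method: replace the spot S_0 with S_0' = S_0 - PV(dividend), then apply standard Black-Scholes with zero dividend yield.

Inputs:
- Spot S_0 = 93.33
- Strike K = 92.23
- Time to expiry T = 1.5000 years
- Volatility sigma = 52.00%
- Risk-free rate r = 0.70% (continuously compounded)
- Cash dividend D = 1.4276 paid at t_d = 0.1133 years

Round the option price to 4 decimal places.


PV(D) = D * exp(-r * t_d) = 1.4276 * 0.99920721 = 1.42646822
S_0' = S_0 - PV(D) = 93.3300 - 1.42646822 = 91.90353178
d1 = (ln(S_0'/K) + (r + sigma^2/2)*T) / (sigma*sqrt(T)) = 0.32935274
d2 = d1 - sigma*sqrt(T) = -0.30751459
exp(-rT) = 0.98955493
N(d1) = 0.62905546; N(d2) = 0.37922586
C = S_0' * N(d1) - K * exp(-rT) * N(d2) = 91.90353178 * 0.62905546 - 92.2300 * 0.98955493 * 0.37922586 = 23.2017

Answer: Price = 23.2017


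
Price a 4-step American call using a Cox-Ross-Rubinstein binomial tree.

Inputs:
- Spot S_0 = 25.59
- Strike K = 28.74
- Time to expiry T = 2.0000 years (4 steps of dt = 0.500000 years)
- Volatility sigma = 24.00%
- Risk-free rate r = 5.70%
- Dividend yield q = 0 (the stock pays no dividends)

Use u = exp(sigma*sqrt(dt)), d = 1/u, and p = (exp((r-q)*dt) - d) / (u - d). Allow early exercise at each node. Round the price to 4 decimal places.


Answer: Price = V(0,0) = 3.5518

Derivation:
dt = T/N = 0.500000
u = exp(sigma*sqrt(dt)) = 1.184956; d = 1/u = 0.843913
p = (exp((r-q)*dt) - d) / (u - d) = 0.542445
Discount per step: exp(-r*dt) = 0.971902
Stock lattice S(k, i) with i counting down-moves:
  k=0: S(0,0) = 25.5900
  k=1: S(1,0) = 30.3230; S(1,1) = 21.5957
  k=2: S(2,0) = 35.9314; S(2,1) = 25.5900; S(2,2) = 18.2249
  k=3: S(3,0) = 42.5772; S(3,1) = 30.3230; S(3,2) = 21.5957; S(3,3) = 15.3803
  k=4: S(4,0) = 50.4521; S(4,1) = 35.9314; S(4,2) = 25.5900; S(4,3) = 18.2249; S(4,4) = 12.9796
Terminal payoffs V(N, i) = max(S_T - K, 0):
  V(4,0) = 21.712089; V(4,1) = 7.191448; V(4,2) = 0.000000; V(4,3) = 0.000000; V(4,4) = 0.000000
Backward induction: V(k, i) = exp(-r*dt) * [p * V(k+1, i) + (1-p) * V(k+1, i+1)]; then take max(V_cont, immediate exercise) for American.
  V(3,0) = exp(-r*dt) * [p*21.712089 + (1-p)*7.191448] = 14.644712; exercise = 13.837184; V(3,0) = max -> 14.644712
  V(3,1) = exp(-r*dt) * [p*7.191448 + (1-p)*0.000000] = 3.791354; exercise = 1.583024; V(3,1) = max -> 3.791354
  V(3,2) = exp(-r*dt) * [p*0.000000 + (1-p)*0.000000] = 0.000000; exercise = 0.000000; V(3,2) = max -> 0.000000
  V(3,3) = exp(-r*dt) * [p*0.000000 + (1-p)*0.000000] = 0.000000; exercise = 0.000000; V(3,3) = max -> 0.000000
  V(2,0) = exp(-r*dt) * [p*14.644712 + (1-p)*3.791354] = 9.406750; exercise = 7.191448; V(2,0) = max -> 9.406750
  V(2,1) = exp(-r*dt) * [p*3.791354 + (1-p)*0.000000] = 1.998814; exercise = 0.000000; V(2,1) = max -> 1.998814
  V(2,2) = exp(-r*dt) * [p*0.000000 + (1-p)*0.000000] = 0.000000; exercise = 0.000000; V(2,2) = max -> 0.000000
  V(1,0) = exp(-r*dt) * [p*9.406750 + (1-p)*1.998814] = 5.848139; exercise = 1.583024; V(1,0) = max -> 5.848139
  V(1,1) = exp(-r*dt) * [p*1.998814 + (1-p)*0.000000] = 1.053781; exercise = 0.000000; V(1,1) = max -> 1.053781
  V(0,0) = exp(-r*dt) * [p*5.848139 + (1-p)*1.053781] = 3.551773; exercise = 0.000000; V(0,0) = max -> 3.551773


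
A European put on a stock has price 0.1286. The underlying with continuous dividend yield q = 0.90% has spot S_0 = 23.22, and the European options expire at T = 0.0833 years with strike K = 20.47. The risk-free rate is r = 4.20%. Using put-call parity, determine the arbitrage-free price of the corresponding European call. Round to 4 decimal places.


Answer: Call price = 2.9327

Derivation:
Put-call parity: C - P = S_0 * exp(-qT) - K * exp(-rT).
S_0 * exp(-qT) = 23.2200 * 0.99925058 = 23.20259849
K * exp(-rT) = 20.4700 * 0.99650751 = 20.39850879
C = P + S*exp(-qT) - K*exp(-rT)
C = 0.1286 + 23.20259849 - 20.39850879 = 2.9327


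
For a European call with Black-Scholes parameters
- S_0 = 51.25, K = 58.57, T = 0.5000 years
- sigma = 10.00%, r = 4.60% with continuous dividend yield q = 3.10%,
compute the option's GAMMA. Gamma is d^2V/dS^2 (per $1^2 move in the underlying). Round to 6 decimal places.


Answer: Gamma = 0.023579

Derivation:
d1 = -1.7466527739; d2 = -1.8173634521
phi(d1) = 0.0867836977; exp(-qT) = 0.9846195068; exp(-rT) = 0.9772624838
Gamma = exp(-qT) * phi(d1) / (S * sigma * sqrt(T)) = 0.9846195068 * 0.0867836977 / (51.2500 * 0.1000 * 0.7071067812) = 0.023579


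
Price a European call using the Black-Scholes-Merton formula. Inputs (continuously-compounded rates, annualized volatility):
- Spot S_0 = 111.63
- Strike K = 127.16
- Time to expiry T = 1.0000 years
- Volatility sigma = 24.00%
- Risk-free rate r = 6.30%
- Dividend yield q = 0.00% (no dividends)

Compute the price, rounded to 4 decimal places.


d1 = (ln(S/K) + (r - q + 0.5*sigma^2) * T) / (sigma * sqrt(T)) = -0.16023460
d2 = d1 - sigma * sqrt(T) = -0.40023460
exp(-rT) = 0.93894347; exp(-qT) = 1.00000000
C = S_0 * exp(-qT) * N(d1) - K * exp(-rT) * N(d2)
N(d1) = 0.43634814; N(d2) = 0.34449186
C = 111.6300 * 1.00000000 * 0.43634814 - 127.1600 * 0.93894347 * 0.34449186 = 7.5786

Answer: Price = 7.5786


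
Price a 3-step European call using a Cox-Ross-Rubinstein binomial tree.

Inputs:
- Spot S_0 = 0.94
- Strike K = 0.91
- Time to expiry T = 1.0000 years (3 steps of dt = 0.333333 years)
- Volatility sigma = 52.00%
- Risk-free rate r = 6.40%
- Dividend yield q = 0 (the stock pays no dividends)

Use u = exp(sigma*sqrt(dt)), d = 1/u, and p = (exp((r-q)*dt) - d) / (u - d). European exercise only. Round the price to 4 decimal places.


dt = T/N = 0.333333
u = exp(sigma*sqrt(dt)) = 1.350159; d = 1/u = 0.740654
p = (exp((r-q)*dt) - d) / (u - d) = 0.460880
Discount per step: exp(-r*dt) = 0.978893
Stock lattice S(k, i) with i counting down-moves:
  k=0: S(0,0) = 0.9400
  k=1: S(1,0) = 1.2691; S(1,1) = 0.6962
  k=2: S(2,0) = 1.7136; S(2,1) = 0.9400; S(2,2) = 0.5157
  k=3: S(3,0) = 2.3136; S(3,1) = 1.2691; S(3,2) = 0.6962; S(3,3) = 0.3819
Terminal payoffs V(N, i) = max(S_T - K, 0):
  V(3,0) = 1.403568; V(3,1) = 0.359149; V(3,2) = 0.000000; V(3,3) = 0.000000
Backward induction: V(k, i) = exp(-r*dt) * [p * V(k+1, i) + (1-p) * V(k+1, i+1)].
  V(2,0) = exp(-r*dt) * [p*1.403568 + (1-p)*0.359149] = 0.822761
  V(2,1) = exp(-r*dt) * [p*0.359149 + (1-p)*0.000000] = 0.162031
  V(2,2) = exp(-r*dt) * [p*0.000000 + (1-p)*0.000000] = 0.000000
  V(1,0) = exp(-r*dt) * [p*0.822761 + (1-p)*0.162031] = 0.456701
  V(1,1) = exp(-r*dt) * [p*0.162031 + (1-p)*0.000000] = 0.073101
  V(0,0) = exp(-r*dt) * [p*0.456701 + (1-p)*0.073101] = 0.244620

Answer: Price = V(0,0) = 0.2446


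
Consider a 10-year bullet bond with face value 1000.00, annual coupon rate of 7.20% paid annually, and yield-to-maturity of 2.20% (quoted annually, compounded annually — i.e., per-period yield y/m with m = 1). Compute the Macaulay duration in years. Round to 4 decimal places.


Answer: Macaulay duration = 7.9266 years

Derivation:
Coupon per period c = face * coupon_rate / m = 72.000000
Periods per year m = 1; per-period yield y/m = 0.022000
Number of cashflows N = 10
Cashflows (t years, CF_t, discount factor 1/(1+y/m)^(m*t), PV):
  t = 1.0000: CF_t = 72.000000, DF = 0.978474, PV = 70.450098
  t = 2.0000: CF_t = 72.000000, DF = 0.957411, PV = 68.933560
  t = 3.0000: CF_t = 72.000000, DF = 0.936801, PV = 67.449667
  t = 4.0000: CF_t = 72.000000, DF = 0.916635, PV = 65.997717
  t = 5.0000: CF_t = 72.000000, DF = 0.896903, PV = 64.577023
  t = 6.0000: CF_t = 72.000000, DF = 0.877596, PV = 63.186911
  t = 7.0000: CF_t = 72.000000, DF = 0.858704, PV = 61.826723
  t = 8.0000: CF_t = 72.000000, DF = 0.840220, PV = 60.495815
  t = 9.0000: CF_t = 72.000000, DF = 0.822133, PV = 59.193556
  t = 10.0000: CF_t = 1072.000000, DF = 0.804435, PV = 862.354487
Price P = sum_t PV_t = 1444.465555
Macaulay numerator sum_t t * PV_t:
  t * PV_t at t = 1.0000: 70.450098
  t * PV_t at t = 2.0000: 137.867119
  t * PV_t at t = 3.0000: 202.349001
  t * PV_t at t = 4.0000: 263.990868
  t * PV_t at t = 5.0000: 322.885113
  t * PV_t at t = 6.0000: 379.121463
  t * PV_t at t = 7.0000: 432.787059
  t * PV_t at t = 8.0000: 483.966518
  t * PV_t at t = 9.0000: 532.742008
  t * PV_t at t = 10.0000: 8623.544869
Macaulay duration D = (sum_t t * PV_t) / P = 11449.704116 / 1444.465555 = 7.926602


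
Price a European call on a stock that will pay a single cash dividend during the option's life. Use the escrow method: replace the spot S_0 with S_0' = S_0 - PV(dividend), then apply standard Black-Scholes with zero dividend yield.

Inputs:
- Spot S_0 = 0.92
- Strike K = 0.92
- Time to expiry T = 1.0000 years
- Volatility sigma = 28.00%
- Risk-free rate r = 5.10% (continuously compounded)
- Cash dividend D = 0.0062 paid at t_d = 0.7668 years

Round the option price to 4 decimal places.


Answer: Price = 0.1207

Derivation:
PV(D) = D * exp(-r * t_d) = 0.0062 * 0.96164800 = 0.00596222
S_0' = S_0 - PV(D) = 0.9200 - 0.00596222 = 0.91403778
d1 = (ln(S_0'/K) + (r + sigma^2/2)*T) / (sigma*sqrt(T)) = 0.29892228
d2 = d1 - sigma*sqrt(T) = 0.01892228
exp(-rT) = 0.95027867
N(d1) = 0.61750033; N(d2) = 0.50754845
C = S_0' * N(d1) - K * exp(-rT) * N(d2) = 0.91403778 * 0.61750033 - 0.9200 * 0.95027867 * 0.50754845 = 0.1207


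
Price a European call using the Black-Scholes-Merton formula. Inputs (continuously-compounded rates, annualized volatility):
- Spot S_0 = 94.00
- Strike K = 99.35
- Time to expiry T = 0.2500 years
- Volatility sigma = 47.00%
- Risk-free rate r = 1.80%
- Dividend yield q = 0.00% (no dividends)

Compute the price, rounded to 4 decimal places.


d1 = (ln(S/K) + (r - q + 0.5*sigma^2) * T) / (sigma * sqrt(T)) = -0.09890079
d2 = d1 - sigma * sqrt(T) = -0.33390079
exp(-rT) = 0.99551011; exp(-qT) = 1.00000000
C = S_0 * exp(-qT) * N(d1) - K * exp(-rT) * N(d2)
N(d1) = 0.46060852; N(d2) = 0.36922721
C = 94.0000 * 1.00000000 * 0.46060852 - 99.3500 * 0.99551011 * 0.36922721 = 6.7792

Answer: Price = 6.7792


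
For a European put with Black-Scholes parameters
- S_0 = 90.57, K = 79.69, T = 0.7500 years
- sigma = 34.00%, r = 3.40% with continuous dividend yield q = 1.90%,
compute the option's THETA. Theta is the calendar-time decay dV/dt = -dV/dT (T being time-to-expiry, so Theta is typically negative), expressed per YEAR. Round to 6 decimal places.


Answer: Theta = -5.239948

Derivation:
d1 = 0.6200705381; d2 = 0.3256219009
phi(d1) = 0.3291695639; exp(-qT) = 0.9858510507; exp(-rT) = 0.9748223790
Theta = -S*exp(-qT)*phi(d1)*sigma/(2*sqrt(T)) + r*K*exp(-rT)*N(-d2) - q*S*exp(-qT)*N(-d1)
N(-d1) = 0.2676056740; N(-d2) = 0.3723552200; sqrt(T) = 0.8660254038
Term 1 = -90.5700 * 0.9858510507 * 0.3291695639 * 0.3400 / (2 * 0.8660254038) = -5.7694396273
Term 2 = 0.0340 * 79.6900 * 0.9748223790 * 0.3723552200 = 0.9834803365
Term 3 = -0.0190 * 90.5700 * 0.9858510507 * 0.2676056740 = -0.4539882261
Theta = -5.7694396273 + (0.9834803365) + (-0.4539882261) = -5.239948


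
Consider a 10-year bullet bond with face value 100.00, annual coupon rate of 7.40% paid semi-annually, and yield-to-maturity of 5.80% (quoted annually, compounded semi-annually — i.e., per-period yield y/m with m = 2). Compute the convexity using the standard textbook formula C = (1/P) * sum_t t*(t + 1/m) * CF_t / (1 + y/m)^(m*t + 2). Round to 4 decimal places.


Coupon per period c = face * coupon_rate / m = 3.700000
Periods per year m = 2; per-period yield y/m = 0.029000
Number of cashflows N = 20
Cashflows (t years, CF_t, discount factor 1/(1+y/m)^(m*t), PV):
  t = 0.5000: CF_t = 3.700000, DF = 0.971817, PV = 3.595724
  t = 1.0000: CF_t = 3.700000, DF = 0.944429, PV = 3.494387
  t = 1.5000: CF_t = 3.700000, DF = 0.917812, PV = 3.395906
  t = 2.0000: CF_t = 3.700000, DF = 0.891946, PV = 3.300200
  t = 2.5000: CF_t = 3.700000, DF = 0.866808, PV = 3.207191
  t = 3.0000: CF_t = 3.700000, DF = 0.842379, PV = 3.116804
  t = 3.5000: CF_t = 3.700000, DF = 0.818639, PV = 3.028964
  t = 4.0000: CF_t = 3.700000, DF = 0.795567, PV = 2.943600
  t = 4.5000: CF_t = 3.700000, DF = 0.773146, PV = 2.860641
  t = 5.0000: CF_t = 3.700000, DF = 0.751357, PV = 2.780020
  t = 5.5000: CF_t = 3.700000, DF = 0.730182, PV = 2.701672
  t = 6.0000: CF_t = 3.700000, DF = 0.709603, PV = 2.625531
  t = 6.5000: CF_t = 3.700000, DF = 0.689605, PV = 2.551537
  t = 7.0000: CF_t = 3.700000, DF = 0.670170, PV = 2.479628
  t = 7.5000: CF_t = 3.700000, DF = 0.651282, PV = 2.409745
  t = 8.0000: CF_t = 3.700000, DF = 0.632928, PV = 2.341832
  t = 8.5000: CF_t = 3.700000, DF = 0.615090, PV = 2.275833
  t = 9.0000: CF_t = 3.700000, DF = 0.597755, PV = 2.211694
  t = 9.5000: CF_t = 3.700000, DF = 0.580909, PV = 2.149362
  t = 10.0000: CF_t = 103.700000, DF = 0.564537, PV = 58.542500
Price P = sum_t PV_t = 112.012769
Convexity numerator sum_t t*(t + 1/m) * CF_t / (1+y/m)^(m*t + 2):
  t = 0.5000: term = 1.697953
  t = 1.0000: term = 4.950300
  t = 1.5000: term = 9.621574
  t = 2.0000: term = 15.584019
  t = 2.5000: term = 22.717229
  t = 3.0000: term = 30.907795
  t = 3.5000: term = 40.048973
  t = 4.0000: term = 50.040366
  t = 4.5000: term = 60.787617
  t = 5.0000: term = 72.202115
  t = 5.5000: term = 84.200717
  t = 6.0000: term = 96.705480
  t = 6.5000: term = 109.643401
  t = 7.0000: term = 122.946178
  t = 7.5000: term = 136.549968
  t = 8.0000: term = 150.395171
  t = 8.5000: term = 164.426207
  t = 9.0000: term = 178.591318
  t = 9.5000: term = 192.842370
  t = 10.0000: term = 5805.368748
Convexity = (1/P) * sum = 7350.227501 / 112.012769 = 65.619550

Answer: Convexity = 65.6196


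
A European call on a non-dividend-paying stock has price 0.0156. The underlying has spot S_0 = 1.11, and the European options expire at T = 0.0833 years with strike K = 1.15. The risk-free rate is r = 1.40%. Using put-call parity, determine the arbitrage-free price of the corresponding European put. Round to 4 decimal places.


Answer: Put price = 0.0543

Derivation:
Put-call parity: C - P = S_0 * exp(-qT) - K * exp(-rT).
S_0 * exp(-qT) = 1.1100 * 1.00000000 = 1.11000000
K * exp(-rT) = 1.1500 * 0.99883448 = 1.14865965
P = C - S*exp(-qT) + K*exp(-rT)
P = 0.0156 - 1.11000000 + 1.14865965 = 0.0543


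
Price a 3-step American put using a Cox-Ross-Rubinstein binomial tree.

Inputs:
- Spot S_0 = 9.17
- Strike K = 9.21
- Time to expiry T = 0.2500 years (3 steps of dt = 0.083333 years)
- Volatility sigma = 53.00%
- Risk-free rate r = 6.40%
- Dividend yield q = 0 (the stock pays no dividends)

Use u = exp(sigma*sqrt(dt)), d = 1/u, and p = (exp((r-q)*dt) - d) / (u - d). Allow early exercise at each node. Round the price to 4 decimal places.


dt = T/N = 0.083333
u = exp(sigma*sqrt(dt)) = 1.165322; d = 1/u = 0.858132
p = (exp((r-q)*dt) - d) / (u - d) = 0.479233
Discount per step: exp(-r*dt) = 0.994681
Stock lattice S(k, i) with i counting down-moves:
  k=0: S(0,0) = 9.1700
  k=1: S(1,0) = 10.6860; S(1,1) = 7.8691
  k=2: S(2,0) = 12.4526; S(2,1) = 9.1700; S(2,2) = 6.7527
  k=3: S(3,0) = 14.5113; S(3,1) = 10.6860; S(3,2) = 7.8691; S(3,3) = 5.7947
Terminal payoffs V(N, i) = max(K - S_T, 0):
  V(3,0) = 0.000000; V(3,1) = 0.000000; V(3,2) = 1.340933; V(3,3) = 3.415299
Backward induction: V(k, i) = exp(-r*dt) * [p * V(k+1, i) + (1-p) * V(k+1, i+1)]; then take max(V_cont, immediate exercise) for American.
  V(2,0) = exp(-r*dt) * [p*0.000000 + (1-p)*0.000000] = 0.000000; exercise = 0.000000; V(2,0) = max -> 0.000000
  V(2,1) = exp(-r*dt) * [p*0.000000 + (1-p)*1.340933] = 0.694599; exercise = 0.040000; V(2,1) = max -> 0.694599
  V(2,2) = exp(-r*dt) * [p*1.340933 + (1-p)*3.415299] = 2.408316; exercise = 2.457305; V(2,2) = max -> 2.457305
  V(1,0) = exp(-r*dt) * [p*0.000000 + (1-p)*0.694599] = 0.359800; exercise = 0.000000; V(1,0) = max -> 0.359800
  V(1,1) = exp(-r*dt) * [p*0.694599 + (1-p)*2.457305] = 1.603981; exercise = 1.340933; V(1,1) = max -> 1.603981
  V(0,0) = exp(-r*dt) * [p*0.359800 + (1-p)*1.603981] = 1.002368; exercise = 0.040000; V(0,0) = max -> 1.002368

Answer: Price = V(0,0) = 1.0024


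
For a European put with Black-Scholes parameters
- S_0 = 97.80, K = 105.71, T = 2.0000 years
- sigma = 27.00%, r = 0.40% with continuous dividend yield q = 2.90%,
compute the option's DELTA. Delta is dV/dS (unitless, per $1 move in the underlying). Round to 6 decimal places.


Answer: Delta = -0.525742

Derivation:
d1 = -0.1437126932; d2 = -0.5255503550
phi(d1) = 0.3948437341; exp(-qT) = 0.9436499474; exp(-rT) = 0.9920319148
N(-d1) = 0.5571363262
Delta = -exp(-qT) * N(-d1) = -0.9436499474 * 0.5571363262 = -0.525742


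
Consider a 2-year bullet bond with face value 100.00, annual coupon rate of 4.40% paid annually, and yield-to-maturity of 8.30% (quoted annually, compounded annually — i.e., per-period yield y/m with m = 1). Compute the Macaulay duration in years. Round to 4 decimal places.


Coupon per period c = face * coupon_rate / m = 4.400000
Periods per year m = 1; per-period yield y/m = 0.083000
Number of cashflows N = 2
Cashflows (t years, CF_t, discount factor 1/(1+y/m)^(m*t), PV):
  t = 1.0000: CF_t = 4.400000, DF = 0.923361, PV = 4.062789
  t = 2.0000: CF_t = 104.400000, DF = 0.852596, PV = 89.010981
Price P = sum_t PV_t = 93.073769
Macaulay numerator sum_t t * PV_t:
  t * PV_t at t = 1.0000: 4.062789
  t * PV_t at t = 2.0000: 178.021961
Macaulay duration D = (sum_t t * PV_t) / P = 182.084750 / 93.073769 = 1.956349

Answer: Macaulay duration = 1.9563 years


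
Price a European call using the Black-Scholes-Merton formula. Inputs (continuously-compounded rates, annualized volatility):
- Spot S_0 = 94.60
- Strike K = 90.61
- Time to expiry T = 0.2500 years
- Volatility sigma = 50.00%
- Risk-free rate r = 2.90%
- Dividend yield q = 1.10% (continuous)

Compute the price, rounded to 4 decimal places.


Answer: Price = 11.5236

Derivation:
d1 = (ln(S/K) + (r - q + 0.5*sigma^2) * T) / (sigma * sqrt(T)) = 0.31537158
d2 = d1 - sigma * sqrt(T) = 0.06537158
exp(-rT) = 0.99277622; exp(-qT) = 0.99725378
C = S_0 * exp(-qT) * N(d1) - K * exp(-rT) * N(d2)
N(d1) = 0.62376023; N(d2) = 0.52606092
C = 94.6000 * 0.99725378 * 0.62376023 - 90.6100 * 0.99277622 * 0.52606092 = 11.5236


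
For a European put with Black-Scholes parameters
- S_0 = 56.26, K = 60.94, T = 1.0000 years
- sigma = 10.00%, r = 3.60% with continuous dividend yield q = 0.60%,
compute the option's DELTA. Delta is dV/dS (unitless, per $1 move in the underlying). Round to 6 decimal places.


Answer: Delta = -0.669278

Derivation:
d1 = -0.4490597050; d2 = -0.5490597050
phi(d1) = 0.3606793861; exp(-qT) = 0.9940179641; exp(-rT) = 0.9646402935
N(-d1) = 0.6733057063
Delta = -exp(-qT) * N(-d1) = -0.9940179641 * 0.6733057063 = -0.669278


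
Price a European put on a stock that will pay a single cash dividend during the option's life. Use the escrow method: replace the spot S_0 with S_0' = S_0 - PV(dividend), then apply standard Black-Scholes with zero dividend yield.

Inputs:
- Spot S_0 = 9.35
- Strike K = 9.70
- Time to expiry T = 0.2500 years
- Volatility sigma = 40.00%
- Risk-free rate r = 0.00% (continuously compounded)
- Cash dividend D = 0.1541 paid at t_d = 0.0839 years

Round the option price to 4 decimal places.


PV(D) = D * exp(-r * t_d) = 0.1541 * 1.00000000 = 0.15410000
S_0' = S_0 - PV(D) = 9.3500 - 0.15410000 = 9.19590000
d1 = (ln(S_0'/K) + (r + sigma^2/2)*T) / (sigma*sqrt(T)) = -0.16684076
d2 = d1 - sigma*sqrt(T) = -0.36684076
exp(-rT) = 1.00000000
N(-d1) = 0.56625233; N(-d2) = 0.64313110
P = K * exp(-rT) * N(-d2) - S_0' * N(-d1) = 9.7000 * 1.00000000 * 0.64313110 - 9.19590000 * 0.56625233 = 1.0312

Answer: Price = 1.0312


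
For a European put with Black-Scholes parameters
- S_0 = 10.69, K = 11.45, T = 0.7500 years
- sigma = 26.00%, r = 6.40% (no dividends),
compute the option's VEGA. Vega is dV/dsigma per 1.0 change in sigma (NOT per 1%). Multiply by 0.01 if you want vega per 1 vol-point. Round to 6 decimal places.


Answer: Vega = 3.692539

Derivation:
d1 = 0.0207357349; d2 = -0.2044308701
phi(d1) = 0.3988565229; exp(-qT) = 1.0000000000; exp(-rT) = 0.9531337871
Vega = S * exp(-qT) * phi(d1) * sqrt(T) = 10.6900 * 1.0000000000 * 0.3988565229 * 0.8660254038 = 3.692539


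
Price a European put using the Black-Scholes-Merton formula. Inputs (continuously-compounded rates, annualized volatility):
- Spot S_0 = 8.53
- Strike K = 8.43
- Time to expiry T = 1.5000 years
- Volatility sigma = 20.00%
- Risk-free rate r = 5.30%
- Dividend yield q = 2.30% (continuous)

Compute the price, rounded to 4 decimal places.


Answer: Price = 0.5744

Derivation:
d1 = (ln(S/K) + (r - q + 0.5*sigma^2) * T) / (sigma * sqrt(T)) = 0.35432926
d2 = d1 - sigma * sqrt(T) = 0.10938029
exp(-rT) = 0.92357802; exp(-qT) = 0.96608834
P = K * exp(-rT) * N(-d2) - S_0 * exp(-qT) * N(-d1)
N(-d1) = 0.36154607; N(-d2) = 0.45645043
P = 8.4300 * 0.92357802 * 0.45645043 - 8.5300 * 0.96608834 * 0.36154607 = 0.5744
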